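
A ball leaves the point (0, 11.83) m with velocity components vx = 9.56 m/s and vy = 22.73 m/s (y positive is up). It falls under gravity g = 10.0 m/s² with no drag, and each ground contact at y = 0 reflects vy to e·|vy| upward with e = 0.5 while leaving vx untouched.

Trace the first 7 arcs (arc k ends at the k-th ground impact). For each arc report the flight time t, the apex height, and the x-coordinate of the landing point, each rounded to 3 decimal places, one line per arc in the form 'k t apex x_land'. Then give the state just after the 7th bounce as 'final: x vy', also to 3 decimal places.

1 5.018 37.663 47.968
2 2.745 9.416 74.206
3 1.372 2.354 87.325
4 0.686 0.588 93.884
5 0.343 0.147 97.164
6 0.172 0.037 98.804
7 0.086 0.009 99.624
final: 99.624 0.214

Arc 1: start y=11.830, vy=22.730 → t=5.018, apex=37.663, x_land=47.968, impact vy=-27.445
  bounce: vy ← 0.5·27.445 = 13.723
Arc 2: start y=0.000, vy=13.723 → t=2.745, apex=9.416, x_land=74.206, impact vy=-13.723
  bounce: vy ← 0.5·13.723 = 6.861
Arc 3: start y=0.000, vy=6.861 → t=1.372, apex=2.354, x_land=87.325, impact vy=-6.861
  bounce: vy ← 0.5·6.861 = 3.431
Arc 4: start y=0.000, vy=3.431 → t=0.686, apex=0.588, x_land=93.884, impact vy=-3.431
  bounce: vy ← 0.5·3.431 = 1.715
Arc 5: start y=0.000, vy=1.715 → t=0.343, apex=0.147, x_land=97.164, impact vy=-1.715
  bounce: vy ← 0.5·1.715 = 0.858
Arc 6: start y=0.000, vy=0.858 → t=0.172, apex=0.037, x_land=98.804, impact vy=-0.858
  bounce: vy ← 0.5·0.858 = 0.429
Arc 7: start y=0.000, vy=0.429 → t=0.086, apex=0.009, x_land=99.624, impact vy=-0.429
  bounce: vy ← 0.5·0.429 = 0.214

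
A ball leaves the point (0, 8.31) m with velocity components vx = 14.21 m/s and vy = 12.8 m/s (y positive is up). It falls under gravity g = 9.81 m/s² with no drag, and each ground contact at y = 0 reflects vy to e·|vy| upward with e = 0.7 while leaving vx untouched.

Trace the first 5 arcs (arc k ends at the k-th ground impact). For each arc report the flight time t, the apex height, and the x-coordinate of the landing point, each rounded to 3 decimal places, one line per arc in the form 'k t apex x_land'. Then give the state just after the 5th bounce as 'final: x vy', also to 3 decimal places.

Arc 1: start y=8.310, vy=12.800 → t=3.148, apex=16.661, x_land=44.730, impact vy=-18.080
  bounce: vy ← 0.7·18.080 = 12.656
Arc 2: start y=0.000, vy=12.656 → t=2.580, apex=8.164, x_land=81.395, impact vy=-12.656
  bounce: vy ← 0.7·12.656 = 8.859
Arc 3: start y=0.000, vy=8.859 → t=1.806, apex=4.000, x_land=107.060, impact vy=-8.859
  bounce: vy ← 0.7·8.859 = 6.201
Arc 4: start y=0.000, vy=6.201 → t=1.264, apex=1.960, x_land=125.026, impact vy=-6.201
  bounce: vy ← 0.7·6.201 = 4.341
Arc 5: start y=0.000, vy=4.341 → t=0.885, apex=0.960, x_land=137.602, impact vy=-4.341
  bounce: vy ← 0.7·4.341 = 3.039

1 3.148 16.661 44.730
2 2.580 8.164 81.395
3 1.806 4.000 107.060
4 1.264 1.960 125.026
5 0.885 0.960 137.602
final: 137.602 3.039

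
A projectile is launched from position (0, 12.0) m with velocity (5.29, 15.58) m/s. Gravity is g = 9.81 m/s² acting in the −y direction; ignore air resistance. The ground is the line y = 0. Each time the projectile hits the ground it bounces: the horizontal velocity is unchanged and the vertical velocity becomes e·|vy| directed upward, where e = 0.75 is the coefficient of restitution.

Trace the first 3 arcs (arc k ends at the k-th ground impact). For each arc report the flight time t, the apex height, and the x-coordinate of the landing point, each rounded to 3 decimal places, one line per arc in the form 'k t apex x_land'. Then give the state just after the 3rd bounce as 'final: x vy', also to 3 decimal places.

Arc 1: start y=12.000, vy=15.580 → t=3.817, apex=24.372, x_land=20.193, impact vy=-21.867
  bounce: vy ← 0.75·21.867 = 16.400
Arc 2: start y=0.000, vy=16.400 → t=3.344, apex=13.709, x_land=37.881, impact vy=-16.400
  bounce: vy ← 0.75·16.400 = 12.300
Arc 3: start y=0.000, vy=12.300 → t=2.508, apex=7.711, x_land=51.147, impact vy=-12.300
  bounce: vy ← 0.75·12.300 = 9.225

1 3.817 24.372 20.193
2 3.344 13.709 37.881
3 2.508 7.711 51.147
final: 51.147 9.225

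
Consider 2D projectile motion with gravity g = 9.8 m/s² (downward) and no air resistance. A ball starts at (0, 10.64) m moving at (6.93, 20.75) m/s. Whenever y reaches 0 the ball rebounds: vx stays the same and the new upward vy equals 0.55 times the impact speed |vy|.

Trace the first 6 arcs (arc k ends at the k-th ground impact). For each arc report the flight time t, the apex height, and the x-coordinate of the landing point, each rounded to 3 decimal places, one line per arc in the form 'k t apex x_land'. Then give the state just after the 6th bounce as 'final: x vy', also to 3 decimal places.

1 4.697 32.607 32.550
2 2.838 9.864 52.215
3 1.561 2.984 63.030
4 0.858 0.903 68.979
5 0.472 0.273 72.251
6 0.260 0.083 74.050
final: 74.050 0.700

Arc 1: start y=10.640, vy=20.750 → t=4.697, apex=32.607, x_land=32.550, impact vy=-25.281
  bounce: vy ← 0.55·25.281 = 13.904
Arc 2: start y=0.000, vy=13.904 → t=2.838, apex=9.864, x_land=52.215, impact vy=-13.904
  bounce: vy ← 0.55·13.904 = 7.647
Arc 3: start y=0.000, vy=7.647 → t=1.561, apex=2.984, x_land=63.030, impact vy=-7.647
  bounce: vy ← 0.55·7.647 = 4.206
Arc 4: start y=0.000, vy=4.206 → t=0.858, apex=0.903, x_land=68.979, impact vy=-4.206
  bounce: vy ← 0.55·4.206 = 2.313
Arc 5: start y=0.000, vy=2.313 → t=0.472, apex=0.273, x_land=72.251, impact vy=-2.313
  bounce: vy ← 0.55·2.313 = 1.272
Arc 6: start y=0.000, vy=1.272 → t=0.260, apex=0.083, x_land=74.050, impact vy=-1.272
  bounce: vy ← 0.55·1.272 = 0.700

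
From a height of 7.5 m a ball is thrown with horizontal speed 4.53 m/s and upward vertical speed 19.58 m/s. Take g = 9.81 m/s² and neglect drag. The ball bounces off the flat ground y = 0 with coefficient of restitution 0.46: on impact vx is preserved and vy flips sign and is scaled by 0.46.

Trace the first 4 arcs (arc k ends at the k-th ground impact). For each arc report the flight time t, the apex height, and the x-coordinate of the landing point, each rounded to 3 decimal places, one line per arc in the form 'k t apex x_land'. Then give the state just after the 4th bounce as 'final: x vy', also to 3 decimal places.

Arc 1: start y=7.500, vy=19.580 → t=4.344, apex=27.040, x_land=19.678, impact vy=-23.033
  bounce: vy ← 0.46·23.033 = 10.595
Arc 2: start y=0.000, vy=10.595 → t=2.160, apex=5.722, x_land=29.463, impact vy=-10.595
  bounce: vy ← 0.46·10.595 = 4.874
Arc 3: start y=0.000, vy=4.874 → t=0.994, apex=1.211, x_land=33.964, impact vy=-4.874
  bounce: vy ← 0.46·4.874 = 2.242
Arc 4: start y=0.000, vy=2.242 → t=0.457, apex=0.256, x_land=36.035, impact vy=-2.242
  bounce: vy ← 0.46·2.242 = 1.031

1 4.344 27.040 19.678
2 2.160 5.722 29.463
3 0.994 1.211 33.964
4 0.457 0.256 36.035
final: 36.035 1.031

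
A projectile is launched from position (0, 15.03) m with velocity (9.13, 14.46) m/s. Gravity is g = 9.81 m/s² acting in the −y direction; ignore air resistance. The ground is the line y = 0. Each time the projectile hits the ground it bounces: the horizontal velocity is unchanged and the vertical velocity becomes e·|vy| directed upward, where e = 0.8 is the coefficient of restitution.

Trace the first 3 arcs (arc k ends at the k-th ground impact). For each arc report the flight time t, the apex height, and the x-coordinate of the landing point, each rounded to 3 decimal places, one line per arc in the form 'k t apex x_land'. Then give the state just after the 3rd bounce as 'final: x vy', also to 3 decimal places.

Arc 1: start y=15.030, vy=14.460 → t=3.762, apex=25.687, x_land=34.351, impact vy=-22.450
  bounce: vy ← 0.8·22.450 = 17.960
Arc 2: start y=0.000, vy=17.960 → t=3.661, apex=16.440, x_land=67.780, impact vy=-17.960
  bounce: vy ← 0.8·17.960 = 14.368
Arc 3: start y=0.000, vy=14.368 → t=2.929, apex=10.521, x_land=94.524, impact vy=-14.368
  bounce: vy ← 0.8·14.368 = 11.494

1 3.762 25.687 34.351
2 3.661 16.440 67.780
3 2.929 10.521 94.524
final: 94.524 11.494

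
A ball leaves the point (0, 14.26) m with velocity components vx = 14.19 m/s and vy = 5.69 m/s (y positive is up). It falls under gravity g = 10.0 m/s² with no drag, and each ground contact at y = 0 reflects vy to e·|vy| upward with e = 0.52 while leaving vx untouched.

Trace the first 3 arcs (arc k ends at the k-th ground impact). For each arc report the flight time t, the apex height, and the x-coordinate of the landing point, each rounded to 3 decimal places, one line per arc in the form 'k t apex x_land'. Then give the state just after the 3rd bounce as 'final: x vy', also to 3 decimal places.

1 2.351 15.879 33.362
2 1.853 4.294 59.661
3 0.964 1.161 73.336
final: 73.336 2.506

Arc 1: start y=14.260, vy=5.690 → t=2.351, apex=15.879, x_land=33.362, impact vy=-17.821
  bounce: vy ← 0.52·17.821 = 9.267
Arc 2: start y=0.000, vy=9.267 → t=1.853, apex=4.294, x_land=59.661, impact vy=-9.267
  bounce: vy ← 0.52·9.267 = 4.819
Arc 3: start y=0.000, vy=4.819 → t=0.964, apex=1.161, x_land=73.336, impact vy=-4.819
  bounce: vy ← 0.52·4.819 = 2.506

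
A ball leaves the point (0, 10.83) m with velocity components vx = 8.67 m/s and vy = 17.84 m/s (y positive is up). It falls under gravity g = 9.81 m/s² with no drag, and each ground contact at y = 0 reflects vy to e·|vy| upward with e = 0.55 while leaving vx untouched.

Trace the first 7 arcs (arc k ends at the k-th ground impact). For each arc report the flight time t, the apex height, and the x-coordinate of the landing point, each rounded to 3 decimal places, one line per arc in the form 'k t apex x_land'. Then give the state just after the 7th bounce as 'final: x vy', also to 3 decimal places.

Arc 1: start y=10.830, vy=17.840 → t=4.167, apex=27.051, x_land=36.128, impact vy=-23.038
  bounce: vy ← 0.55·23.038 = 12.671
Arc 2: start y=0.000, vy=12.671 → t=2.583, apex=8.183, x_land=58.525, impact vy=-12.671
  bounce: vy ← 0.55·12.671 = 6.969
Arc 3: start y=0.000, vy=6.969 → t=1.421, apex=2.475, x_land=70.843, impact vy=-6.969
  bounce: vy ← 0.55·6.969 = 3.833
Arc 4: start y=0.000, vy=3.833 → t=0.781, apex=0.749, x_land=77.618, impact vy=-3.833
  bounce: vy ← 0.55·3.833 = 2.108
Arc 5: start y=0.000, vy=2.108 → t=0.430, apex=0.227, x_land=81.344, impact vy=-2.108
  bounce: vy ← 0.55·2.108 = 1.159
Arc 6: start y=0.000, vy=1.159 → t=0.236, apex=0.069, x_land=83.394, impact vy=-1.159
  bounce: vy ← 0.55·1.159 = 0.638
Arc 7: start y=0.000, vy=0.638 → t=0.130, apex=0.021, x_land=84.521, impact vy=-0.638
  bounce: vy ← 0.55·0.638 = 0.351

1 4.167 27.051 36.128
2 2.583 8.183 58.525
3 1.421 2.475 70.843
4 0.781 0.749 77.618
5 0.430 0.227 81.344
6 0.236 0.069 83.394
7 0.130 0.021 84.521
final: 84.521 0.351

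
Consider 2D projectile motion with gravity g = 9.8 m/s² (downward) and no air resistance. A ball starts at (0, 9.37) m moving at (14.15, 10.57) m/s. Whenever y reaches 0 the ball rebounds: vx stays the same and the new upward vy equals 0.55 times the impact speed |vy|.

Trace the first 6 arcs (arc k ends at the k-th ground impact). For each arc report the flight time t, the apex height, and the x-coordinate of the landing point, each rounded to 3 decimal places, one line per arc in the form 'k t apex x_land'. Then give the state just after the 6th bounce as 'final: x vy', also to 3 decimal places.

1 2.832 15.070 40.077
2 1.929 4.559 67.374
3 1.061 1.379 82.387
4 0.584 0.417 90.644
5 0.321 0.126 95.186
6 0.177 0.038 97.684
final: 97.684 0.476

Arc 1: start y=9.370, vy=10.570 → t=2.832, apex=15.070, x_land=40.077, impact vy=-17.187
  bounce: vy ← 0.55·17.187 = 9.453
Arc 2: start y=0.000, vy=9.453 → t=1.929, apex=4.559, x_land=67.374, impact vy=-9.453
  bounce: vy ← 0.55·9.453 = 5.199
Arc 3: start y=0.000, vy=5.199 → t=1.061, apex=1.379, x_land=82.387, impact vy=-5.199
  bounce: vy ← 0.55·5.199 = 2.859
Arc 4: start y=0.000, vy=2.859 → t=0.584, apex=0.417, x_land=90.644, impact vy=-2.859
  bounce: vy ← 0.55·2.859 = 1.573
Arc 5: start y=0.000, vy=1.573 → t=0.321, apex=0.126, x_land=95.186, impact vy=-1.573
  bounce: vy ← 0.55·1.573 = 0.865
Arc 6: start y=0.000, vy=0.865 → t=0.177, apex=0.038, x_land=97.684, impact vy=-0.865
  bounce: vy ← 0.55·0.865 = 0.476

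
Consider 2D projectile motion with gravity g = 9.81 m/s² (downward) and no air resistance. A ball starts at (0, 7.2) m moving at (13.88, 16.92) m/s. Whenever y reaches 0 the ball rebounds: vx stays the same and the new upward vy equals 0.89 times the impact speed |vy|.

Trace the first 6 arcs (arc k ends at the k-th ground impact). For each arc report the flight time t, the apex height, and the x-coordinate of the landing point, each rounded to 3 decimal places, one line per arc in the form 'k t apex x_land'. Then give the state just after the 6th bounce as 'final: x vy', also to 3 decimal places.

Arc 1: start y=7.200, vy=16.920 → t=3.833, apex=21.792, x_land=53.196, impact vy=-20.677
  bounce: vy ← 0.89·20.677 = 18.403
Arc 2: start y=0.000, vy=18.403 → t=3.752, apex=17.261, x_land=105.271, impact vy=-18.403
  bounce: vy ← 0.89·18.403 = 16.378
Arc 3: start y=0.000, vy=16.378 → t=3.339, apex=13.673, x_land=151.619, impact vy=-16.378
  bounce: vy ← 0.89·16.378 = 14.577
Arc 4: start y=0.000, vy=14.577 → t=2.972, apex=10.830, x_land=192.868, impact vy=-14.577
  bounce: vy ← 0.89·14.577 = 12.973
Arc 5: start y=0.000, vy=12.973 → t=2.645, apex=8.578, x_land=229.579, impact vy=-12.973
  bounce: vy ← 0.89·12.973 = 11.546
Arc 6: start y=0.000, vy=11.546 → t=2.354, apex=6.795, x_land=262.253, impact vy=-11.546
  bounce: vy ← 0.89·11.546 = 10.276

1 3.833 21.792 53.196
2 3.752 17.261 105.271
3 3.339 13.673 151.619
4 2.972 10.830 192.868
5 2.645 8.578 229.579
6 2.354 6.795 262.253
final: 262.253 10.276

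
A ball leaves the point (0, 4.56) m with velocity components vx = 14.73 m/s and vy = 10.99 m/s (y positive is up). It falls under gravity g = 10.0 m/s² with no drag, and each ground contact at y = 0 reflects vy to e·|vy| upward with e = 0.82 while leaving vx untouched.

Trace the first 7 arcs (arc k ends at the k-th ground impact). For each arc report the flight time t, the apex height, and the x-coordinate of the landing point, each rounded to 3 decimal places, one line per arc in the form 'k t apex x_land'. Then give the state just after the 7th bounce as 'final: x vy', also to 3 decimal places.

Arc 1: start y=4.560, vy=10.990 → t=2.555, apex=10.599, x_land=37.634, impact vy=-14.560
  bounce: vy ← 0.82·14.560 = 11.939
Arc 2: start y=0.000, vy=11.939 → t=2.388, apex=7.127, x_land=72.806, impact vy=-11.939
  bounce: vy ← 0.82·11.939 = 9.790
Arc 3: start y=0.000, vy=9.790 → t=1.958, apex=4.792, x_land=101.647, impact vy=-9.790
  bounce: vy ← 0.82·9.790 = 8.028
Arc 4: start y=0.000, vy=8.028 → t=1.606, apex=3.222, x_land=125.297, impact vy=-8.028
  bounce: vy ← 0.82·8.028 = 6.583
Arc 5: start y=0.000, vy=6.583 → t=1.317, apex=2.167, x_land=144.689, impact vy=-6.583
  bounce: vy ← 0.82·6.583 = 5.398
Arc 6: start y=0.000, vy=5.398 → t=1.080, apex=1.457, x_land=160.591, impact vy=-5.398
  bounce: vy ← 0.82·5.398 = 4.426
Arc 7: start y=0.000, vy=4.426 → t=0.885, apex=0.980, x_land=173.631, impact vy=-4.426
  bounce: vy ← 0.82·4.426 = 3.629

1 2.555 10.599 37.634
2 2.388 7.127 72.806
3 1.958 4.792 101.647
4 1.606 3.222 125.297
5 1.317 2.167 144.689
6 1.080 1.457 160.591
7 0.885 0.980 173.631
final: 173.631 3.629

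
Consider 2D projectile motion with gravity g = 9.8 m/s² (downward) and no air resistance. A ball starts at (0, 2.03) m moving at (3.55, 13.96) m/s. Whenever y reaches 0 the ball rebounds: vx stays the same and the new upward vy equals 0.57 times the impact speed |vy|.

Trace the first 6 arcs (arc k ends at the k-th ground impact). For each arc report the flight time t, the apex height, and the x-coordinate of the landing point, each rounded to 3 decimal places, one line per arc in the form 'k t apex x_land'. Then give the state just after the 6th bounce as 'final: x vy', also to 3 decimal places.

1 2.988 11.973 10.606
2 1.782 3.890 16.932
3 1.016 1.264 20.538
4 0.579 0.411 22.593
5 0.330 0.133 23.765
6 0.188 0.043 24.433
final: 24.433 0.525

Arc 1: start y=2.030, vy=13.960 → t=2.988, apex=11.973, x_land=10.606, impact vy=-15.319
  bounce: vy ← 0.57·15.319 = 8.732
Arc 2: start y=0.000, vy=8.732 → t=1.782, apex=3.890, x_land=16.932, impact vy=-8.732
  bounce: vy ← 0.57·8.732 = 4.977
Arc 3: start y=0.000, vy=4.977 → t=1.016, apex=1.264, x_land=20.538, impact vy=-4.977
  bounce: vy ← 0.57·4.977 = 2.837
Arc 4: start y=0.000, vy=2.837 → t=0.579, apex=0.411, x_land=22.593, impact vy=-2.837
  bounce: vy ← 0.57·2.837 = 1.617
Arc 5: start y=0.000, vy=1.617 → t=0.330, apex=0.133, x_land=23.765, impact vy=-1.617
  bounce: vy ← 0.57·1.617 = 0.922
Arc 6: start y=0.000, vy=0.922 → t=0.188, apex=0.043, x_land=24.433, impact vy=-0.922
  bounce: vy ← 0.57·0.922 = 0.525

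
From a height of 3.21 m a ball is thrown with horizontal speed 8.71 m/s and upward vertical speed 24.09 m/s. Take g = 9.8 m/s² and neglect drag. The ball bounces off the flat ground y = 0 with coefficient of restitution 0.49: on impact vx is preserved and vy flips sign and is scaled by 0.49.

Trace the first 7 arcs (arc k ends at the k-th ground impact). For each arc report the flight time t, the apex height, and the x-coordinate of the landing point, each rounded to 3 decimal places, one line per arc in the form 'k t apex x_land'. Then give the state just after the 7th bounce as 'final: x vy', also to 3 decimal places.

1 5.046 32.819 43.952
2 2.536 7.880 66.042
3 1.243 1.892 76.867
4 0.609 0.454 82.171
5 0.298 0.109 84.770
6 0.146 0.026 86.043
7 0.072 0.006 86.667
final: 86.667 0.172

Arc 1: start y=3.210, vy=24.090 → t=5.046, apex=32.819, x_land=43.952, impact vy=-25.362
  bounce: vy ← 0.49·25.362 = 12.428
Arc 2: start y=0.000, vy=12.428 → t=2.536, apex=7.880, x_land=66.042, impact vy=-12.428
  bounce: vy ← 0.49·12.428 = 6.089
Arc 3: start y=0.000, vy=6.089 → t=1.243, apex=1.892, x_land=76.867, impact vy=-6.089
  bounce: vy ← 0.49·6.089 = 2.984
Arc 4: start y=0.000, vy=2.984 → t=0.609, apex=0.454, x_land=82.171, impact vy=-2.984
  bounce: vy ← 0.49·2.984 = 1.462
Arc 5: start y=0.000, vy=1.462 → t=0.298, apex=0.109, x_land=84.770, impact vy=-1.462
  bounce: vy ← 0.49·1.462 = 0.716
Arc 6: start y=0.000, vy=0.716 → t=0.146, apex=0.026, x_land=86.043, impact vy=-0.716
  bounce: vy ← 0.49·0.716 = 0.351
Arc 7: start y=0.000, vy=0.351 → t=0.072, apex=0.006, x_land=86.667, impact vy=-0.351
  bounce: vy ← 0.49·0.351 = 0.172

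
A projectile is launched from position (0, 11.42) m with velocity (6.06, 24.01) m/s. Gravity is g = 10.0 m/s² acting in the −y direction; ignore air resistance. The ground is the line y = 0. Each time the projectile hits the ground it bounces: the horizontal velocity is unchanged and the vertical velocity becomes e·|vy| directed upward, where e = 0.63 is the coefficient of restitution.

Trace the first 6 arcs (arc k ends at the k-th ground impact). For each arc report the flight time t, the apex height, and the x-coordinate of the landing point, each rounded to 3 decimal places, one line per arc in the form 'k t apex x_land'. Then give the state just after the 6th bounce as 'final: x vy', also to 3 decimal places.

Arc 1: start y=11.420, vy=24.010 → t=5.238, apex=40.244, x_land=31.743, impact vy=-28.370
  bounce: vy ← 0.63·28.370 = 17.873
Arc 2: start y=0.000, vy=17.873 → t=3.575, apex=15.973, x_land=53.405, impact vy=-17.873
  bounce: vy ← 0.63·17.873 = 11.260
Arc 3: start y=0.000, vy=11.260 → t=2.252, apex=6.340, x_land=67.052, impact vy=-11.260
  bounce: vy ← 0.63·11.260 = 7.094
Arc 4: start y=0.000, vy=7.094 → t=1.419, apex=2.516, x_land=75.650, impact vy=-7.094
  bounce: vy ← 0.63·7.094 = 4.469
Arc 5: start y=0.000, vy=4.469 → t=0.894, apex=0.999, x_land=81.067, impact vy=-4.469
  bounce: vy ← 0.63·4.469 = 2.816
Arc 6: start y=0.000, vy=2.816 → t=0.563, apex=0.396, x_land=84.479, impact vy=-2.816
  bounce: vy ← 0.63·2.816 = 1.774

1 5.238 40.244 31.743
2 3.575 15.973 53.405
3 2.252 6.340 67.052
4 1.419 2.516 75.650
5 0.894 0.999 81.067
6 0.563 0.396 84.479
final: 84.479 1.774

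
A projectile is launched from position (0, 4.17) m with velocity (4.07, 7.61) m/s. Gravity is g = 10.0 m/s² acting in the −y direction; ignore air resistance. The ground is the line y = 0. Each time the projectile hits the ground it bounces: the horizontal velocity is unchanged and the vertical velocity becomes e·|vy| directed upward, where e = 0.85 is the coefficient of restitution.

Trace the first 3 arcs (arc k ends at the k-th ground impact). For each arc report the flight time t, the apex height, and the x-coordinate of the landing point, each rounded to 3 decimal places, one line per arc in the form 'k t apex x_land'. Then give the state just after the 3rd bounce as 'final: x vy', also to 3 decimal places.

Arc 1: start y=4.170, vy=7.610 → t=1.950, apex=7.066, x_land=7.935, impact vy=-11.887
  bounce: vy ← 0.85·11.887 = 10.104
Arc 2: start y=0.000, vy=10.104 → t=2.021, apex=5.105, x_land=16.160, impact vy=-10.104
  bounce: vy ← 0.85·10.104 = 8.589
Arc 3: start y=0.000, vy=8.589 → t=1.718, apex=3.688, x_land=23.152, impact vy=-8.589
  bounce: vy ← 0.85·8.589 = 7.300

1 1.950 7.066 7.935
2 2.021 5.105 16.160
3 1.718 3.688 23.152
final: 23.152 7.300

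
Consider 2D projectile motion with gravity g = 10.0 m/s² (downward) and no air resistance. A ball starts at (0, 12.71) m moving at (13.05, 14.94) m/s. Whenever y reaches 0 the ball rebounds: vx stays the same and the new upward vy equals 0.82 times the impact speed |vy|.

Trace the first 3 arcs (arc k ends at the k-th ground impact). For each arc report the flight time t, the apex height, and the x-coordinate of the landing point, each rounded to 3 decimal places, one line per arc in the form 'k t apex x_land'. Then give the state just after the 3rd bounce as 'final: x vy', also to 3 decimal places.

Arc 1: start y=12.710, vy=14.940 → t=3.679, apex=23.870, x_land=48.010, impact vy=-21.850
  bounce: vy ← 0.82·21.850 = 17.917
Arc 2: start y=0.000, vy=17.917 → t=3.583, apex=16.050, x_land=94.773, impact vy=-17.917
  bounce: vy ← 0.82·17.917 = 14.692
Arc 3: start y=0.000, vy=14.692 → t=2.938, apex=10.792, x_land=133.118, impact vy=-14.692
  bounce: vy ← 0.82·14.692 = 12.047

1 3.679 23.870 48.010
2 3.583 16.050 94.773
3 2.938 10.792 133.118
final: 133.118 12.047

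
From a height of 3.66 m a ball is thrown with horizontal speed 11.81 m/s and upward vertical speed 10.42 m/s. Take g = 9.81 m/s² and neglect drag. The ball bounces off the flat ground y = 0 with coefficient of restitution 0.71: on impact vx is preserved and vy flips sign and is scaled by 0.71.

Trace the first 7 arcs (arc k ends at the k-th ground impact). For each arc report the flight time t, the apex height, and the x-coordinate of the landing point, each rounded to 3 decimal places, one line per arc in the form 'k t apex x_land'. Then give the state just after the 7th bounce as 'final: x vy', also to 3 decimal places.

1 2.431 9.194 28.713
2 1.944 4.635 51.673
3 1.380 2.336 67.975
4 0.980 1.178 79.549
5 0.696 0.594 87.766
6 0.494 0.299 93.601
7 0.351 0.151 97.743
final: 97.743 1.222

Arc 1: start y=3.660, vy=10.420 → t=2.431, apex=9.194, x_land=28.713, impact vy=-13.431
  bounce: vy ← 0.71·13.431 = 9.536
Arc 2: start y=0.000, vy=9.536 → t=1.944, apex=4.635, x_land=51.673, impact vy=-9.536
  bounce: vy ← 0.71·9.536 = 6.770
Arc 3: start y=0.000, vy=6.770 → t=1.380, apex=2.336, x_land=67.975, impact vy=-6.770
  bounce: vy ← 0.71·6.770 = 4.807
Arc 4: start y=0.000, vy=4.807 → t=0.980, apex=1.178, x_land=79.549, impact vy=-4.807
  bounce: vy ← 0.71·4.807 = 3.413
Arc 5: start y=0.000, vy=3.413 → t=0.696, apex=0.594, x_land=87.766, impact vy=-3.413
  bounce: vy ← 0.71·3.413 = 2.423
Arc 6: start y=0.000, vy=2.423 → t=0.494, apex=0.299, x_land=93.601, impact vy=-2.423
  bounce: vy ← 0.71·2.423 = 1.720
Arc 7: start y=0.000, vy=1.720 → t=0.351, apex=0.151, x_land=97.743, impact vy=-1.720
  bounce: vy ← 0.71·1.720 = 1.222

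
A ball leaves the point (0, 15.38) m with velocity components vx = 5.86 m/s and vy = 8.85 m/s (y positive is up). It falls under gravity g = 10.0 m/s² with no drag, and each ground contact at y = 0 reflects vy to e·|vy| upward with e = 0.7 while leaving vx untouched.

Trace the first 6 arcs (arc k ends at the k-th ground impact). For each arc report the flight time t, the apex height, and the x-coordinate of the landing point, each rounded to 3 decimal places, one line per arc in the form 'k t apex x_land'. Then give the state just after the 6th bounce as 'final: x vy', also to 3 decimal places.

1 2.849 19.296 16.698
2 2.750 9.455 32.815
3 1.925 4.633 44.096
4 1.348 2.270 51.994
5 0.943 1.112 57.522
6 0.660 0.545 61.391
final: 61.391 2.311

Arc 1: start y=15.380, vy=8.850 → t=2.849, apex=19.296, x_land=16.698, impact vy=-19.645
  bounce: vy ← 0.7·19.645 = 13.751
Arc 2: start y=0.000, vy=13.751 → t=2.750, apex=9.455, x_land=32.815, impact vy=-13.751
  bounce: vy ← 0.7·13.751 = 9.626
Arc 3: start y=0.000, vy=9.626 → t=1.925, apex=4.633, x_land=44.096, impact vy=-9.626
  bounce: vy ← 0.7·9.626 = 6.738
Arc 4: start y=0.000, vy=6.738 → t=1.348, apex=2.270, x_land=51.994, impact vy=-6.738
  bounce: vy ← 0.7·6.738 = 4.717
Arc 5: start y=0.000, vy=4.717 → t=0.943, apex=1.112, x_land=57.522, impact vy=-4.717
  bounce: vy ← 0.7·4.717 = 3.302
Arc 6: start y=0.000, vy=3.302 → t=0.660, apex=0.545, x_land=61.391, impact vy=-3.302
  bounce: vy ← 0.7·3.302 = 2.311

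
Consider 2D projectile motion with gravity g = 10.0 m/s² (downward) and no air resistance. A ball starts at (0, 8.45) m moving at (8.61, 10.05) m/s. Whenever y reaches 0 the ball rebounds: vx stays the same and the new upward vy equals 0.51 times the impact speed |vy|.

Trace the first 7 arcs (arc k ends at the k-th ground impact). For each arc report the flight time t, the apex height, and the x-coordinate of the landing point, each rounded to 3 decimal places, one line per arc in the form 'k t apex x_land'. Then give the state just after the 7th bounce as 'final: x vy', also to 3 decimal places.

Arc 1: start y=8.450, vy=10.050 → t=2.648, apex=13.500, x_land=22.801, impact vy=-16.432
  bounce: vy ← 0.51·16.432 = 8.380
Arc 2: start y=0.000, vy=8.380 → t=1.676, apex=3.511, x_land=37.231, impact vy=-8.380
  bounce: vy ← 0.51·8.380 = 4.274
Arc 3: start y=0.000, vy=4.274 → t=0.855, apex=0.913, x_land=44.591, impact vy=-4.274
  bounce: vy ← 0.51·4.274 = 2.180
Arc 4: start y=0.000, vy=2.180 → t=0.436, apex=0.238, x_land=48.345, impact vy=-2.180
  bounce: vy ← 0.51·2.180 = 1.112
Arc 5: start y=0.000, vy=1.112 → t=0.222, apex=0.062, x_land=50.259, impact vy=-1.112
  bounce: vy ← 0.51·1.112 = 0.567
Arc 6: start y=0.000, vy=0.567 → t=0.113, apex=0.016, x_land=51.235, impact vy=-0.567
  bounce: vy ← 0.51·0.567 = 0.289
Arc 7: start y=0.000, vy=0.289 → t=0.058, apex=0.004, x_land=51.733, impact vy=-0.289
  bounce: vy ← 0.51·0.289 = 0.147

1 2.648 13.500 22.801
2 1.676 3.511 37.231
3 0.855 0.913 44.591
4 0.436 0.238 48.345
5 0.222 0.062 50.259
6 0.113 0.016 51.235
7 0.058 0.004 51.733
final: 51.733 0.147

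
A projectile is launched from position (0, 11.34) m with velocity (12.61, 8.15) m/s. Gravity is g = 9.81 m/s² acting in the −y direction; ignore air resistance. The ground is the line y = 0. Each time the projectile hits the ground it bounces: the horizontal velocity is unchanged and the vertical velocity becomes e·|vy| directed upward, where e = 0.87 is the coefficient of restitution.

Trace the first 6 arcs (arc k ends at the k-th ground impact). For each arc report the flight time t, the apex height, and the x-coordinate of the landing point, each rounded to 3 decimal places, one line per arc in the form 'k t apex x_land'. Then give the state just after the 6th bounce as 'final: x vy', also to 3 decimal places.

Arc 1: start y=11.340, vy=8.150 → t=2.563, apex=14.725, x_land=32.325, impact vy=-16.997
  bounce: vy ← 0.87·16.997 = 14.788
Arc 2: start y=0.000, vy=14.788 → t=3.015, apex=11.146, x_land=70.342, impact vy=-14.788
  bounce: vy ← 0.87·14.788 = 12.865
Arc 3: start y=0.000, vy=12.865 → t=2.623, apex=8.436, x_land=103.417, impact vy=-12.865
  bounce: vy ← 0.87·12.865 = 11.193
Arc 4: start y=0.000, vy=11.193 → t=2.282, apex=6.385, x_land=132.192, impact vy=-11.193
  bounce: vy ← 0.87·11.193 = 9.738
Arc 5: start y=0.000, vy=9.738 → t=1.985, apex=4.833, x_land=157.227, impact vy=-9.738
  bounce: vy ← 0.87·9.738 = 8.472
Arc 6: start y=0.000, vy=8.472 → t=1.727, apex=3.658, x_land=179.007, impact vy=-8.472
  bounce: vy ← 0.87·8.472 = 7.371

1 2.563 14.725 32.325
2 3.015 11.146 70.342
3 2.623 8.436 103.417
4 2.282 6.385 132.192
5 1.985 4.833 157.227
6 1.727 3.658 179.007
final: 179.007 7.371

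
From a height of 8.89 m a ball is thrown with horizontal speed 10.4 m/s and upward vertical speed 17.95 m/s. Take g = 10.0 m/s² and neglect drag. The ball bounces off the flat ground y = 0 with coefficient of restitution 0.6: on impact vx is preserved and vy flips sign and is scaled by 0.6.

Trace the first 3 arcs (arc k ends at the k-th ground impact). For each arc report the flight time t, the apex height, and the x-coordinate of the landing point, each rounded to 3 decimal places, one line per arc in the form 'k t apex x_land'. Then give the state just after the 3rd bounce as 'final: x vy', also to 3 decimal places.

1 4.031 25.000 41.923
2 2.683 9.000 69.829
3 1.610 3.240 86.573
final: 86.573 4.830

Arc 1: start y=8.890, vy=17.950 → t=4.031, apex=25.000, x_land=41.923, impact vy=-22.361
  bounce: vy ← 0.6·22.361 = 13.416
Arc 2: start y=0.000, vy=13.416 → t=2.683, apex=9.000, x_land=69.829, impact vy=-13.416
  bounce: vy ← 0.6·13.416 = 8.050
Arc 3: start y=0.000, vy=8.050 → t=1.610, apex=3.240, x_land=86.573, impact vy=-8.050
  bounce: vy ← 0.6·8.050 = 4.830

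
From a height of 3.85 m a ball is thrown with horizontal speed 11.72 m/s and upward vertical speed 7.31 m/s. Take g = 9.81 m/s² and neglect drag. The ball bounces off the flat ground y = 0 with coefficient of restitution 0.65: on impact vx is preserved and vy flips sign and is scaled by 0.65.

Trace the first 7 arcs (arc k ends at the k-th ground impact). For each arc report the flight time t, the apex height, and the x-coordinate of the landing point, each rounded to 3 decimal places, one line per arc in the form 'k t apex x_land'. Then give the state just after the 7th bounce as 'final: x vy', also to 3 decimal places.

1 1.903 6.574 22.301
2 1.505 2.777 39.939
3 0.978 1.173 51.404
4 0.636 0.496 58.856
5 0.413 0.209 63.700
6 0.269 0.088 66.848
7 0.175 0.037 68.895
final: 68.895 0.557

Arc 1: start y=3.850, vy=7.310 → t=1.903, apex=6.574, x_land=22.301, impact vy=-11.357
  bounce: vy ← 0.65·11.357 = 7.382
Arc 2: start y=0.000, vy=7.382 → t=1.505, apex=2.777, x_land=39.939, impact vy=-7.382
  bounce: vy ← 0.65·7.382 = 4.798
Arc 3: start y=0.000, vy=4.798 → t=0.978, apex=1.173, x_land=51.404, impact vy=-4.798
  bounce: vy ← 0.65·4.798 = 3.119
Arc 4: start y=0.000, vy=3.119 → t=0.636, apex=0.496, x_land=58.856, impact vy=-3.119
  bounce: vy ← 0.65·3.119 = 2.027
Arc 5: start y=0.000, vy=2.027 → t=0.413, apex=0.209, x_land=63.700, impact vy=-2.027
  bounce: vy ← 0.65·2.027 = 1.318
Arc 6: start y=0.000, vy=1.318 → t=0.269, apex=0.088, x_land=66.848, impact vy=-1.318
  bounce: vy ← 0.65·1.318 = 0.857
Arc 7: start y=0.000, vy=0.857 → t=0.175, apex=0.037, x_land=68.895, impact vy=-0.857
  bounce: vy ← 0.65·0.857 = 0.557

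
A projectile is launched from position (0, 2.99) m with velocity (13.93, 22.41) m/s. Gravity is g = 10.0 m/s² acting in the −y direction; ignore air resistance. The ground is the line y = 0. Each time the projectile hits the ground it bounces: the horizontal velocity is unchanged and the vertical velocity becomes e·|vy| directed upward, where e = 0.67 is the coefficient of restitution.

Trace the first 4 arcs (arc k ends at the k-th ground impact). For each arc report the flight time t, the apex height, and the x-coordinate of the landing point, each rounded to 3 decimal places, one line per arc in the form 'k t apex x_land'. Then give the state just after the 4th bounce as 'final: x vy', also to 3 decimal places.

1 4.612 28.100 64.241
2 3.177 12.614 108.492
3 2.128 5.663 138.140
4 1.426 2.542 158.005
final: 158.005 4.777

Arc 1: start y=2.990, vy=22.410 → t=4.612, apex=28.100, x_land=64.241, impact vy=-23.707
  bounce: vy ← 0.67·23.707 = 15.883
Arc 2: start y=0.000, vy=15.883 → t=3.177, apex=12.614, x_land=108.492, impact vy=-15.883
  bounce: vy ← 0.67·15.883 = 10.642
Arc 3: start y=0.000, vy=10.642 → t=2.128, apex=5.663, x_land=138.140, impact vy=-10.642
  bounce: vy ← 0.67·10.642 = 7.130
Arc 4: start y=0.000, vy=7.130 → t=1.426, apex=2.542, x_land=158.005, impact vy=-7.130
  bounce: vy ← 0.67·7.130 = 4.777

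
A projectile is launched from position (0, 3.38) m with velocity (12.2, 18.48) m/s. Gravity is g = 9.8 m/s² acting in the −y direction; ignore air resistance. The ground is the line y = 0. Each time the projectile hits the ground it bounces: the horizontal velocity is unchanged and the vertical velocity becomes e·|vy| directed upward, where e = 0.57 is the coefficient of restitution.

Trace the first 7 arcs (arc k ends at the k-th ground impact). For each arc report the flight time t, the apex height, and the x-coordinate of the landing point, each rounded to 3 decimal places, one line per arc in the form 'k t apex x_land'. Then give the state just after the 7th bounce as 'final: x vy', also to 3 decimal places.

1 3.946 20.804 48.144
2 2.349 6.759 76.802
3 1.339 2.196 93.136
4 0.763 0.714 102.447
5 0.435 0.232 107.754
6 0.248 0.075 110.780
7 0.141 0.024 112.504
final: 112.504 0.395

Arc 1: start y=3.380, vy=18.480 → t=3.946, apex=20.804, x_land=48.144, impact vy=-20.193
  bounce: vy ← 0.57·20.193 = 11.510
Arc 2: start y=0.000, vy=11.510 → t=2.349, apex=6.759, x_land=76.802, impact vy=-11.510
  bounce: vy ← 0.57·11.510 = 6.561
Arc 3: start y=0.000, vy=6.561 → t=1.339, apex=2.196, x_land=93.136, impact vy=-6.561
  bounce: vy ← 0.57·6.561 = 3.740
Arc 4: start y=0.000, vy=3.740 → t=0.763, apex=0.714, x_land=102.447, impact vy=-3.740
  bounce: vy ← 0.57·3.740 = 2.132
Arc 5: start y=0.000, vy=2.132 → t=0.435, apex=0.232, x_land=107.754, impact vy=-2.132
  bounce: vy ← 0.57·2.132 = 1.215
Arc 6: start y=0.000, vy=1.215 → t=0.248, apex=0.075, x_land=110.780, impact vy=-1.215
  bounce: vy ← 0.57·1.215 = 0.693
Arc 7: start y=0.000, vy=0.693 → t=0.141, apex=0.024, x_land=112.504, impact vy=-0.693
  bounce: vy ← 0.57·0.693 = 0.395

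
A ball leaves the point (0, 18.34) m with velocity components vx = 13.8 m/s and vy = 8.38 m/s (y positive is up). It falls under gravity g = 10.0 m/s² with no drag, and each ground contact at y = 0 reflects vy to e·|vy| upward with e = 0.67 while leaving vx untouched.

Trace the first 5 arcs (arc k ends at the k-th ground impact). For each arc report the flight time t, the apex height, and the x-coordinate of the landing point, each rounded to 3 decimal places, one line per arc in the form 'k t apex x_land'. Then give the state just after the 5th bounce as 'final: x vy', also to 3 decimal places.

Arc 1: start y=18.340, vy=8.380 → t=2.929, apex=21.851, x_land=40.413, impact vy=-20.905
  bounce: vy ← 0.67·20.905 = 14.006
Arc 2: start y=0.000, vy=14.006 → t=2.801, apex=9.809, x_land=79.071, impact vy=-14.006
  bounce: vy ← 0.67·14.006 = 9.384
Arc 3: start y=0.000, vy=9.384 → t=1.877, apex=4.403, x_land=104.972, impact vy=-9.384
  bounce: vy ← 0.67·9.384 = 6.287
Arc 4: start y=0.000, vy=6.287 → t=1.257, apex=1.977, x_land=122.325, impact vy=-6.287
  bounce: vy ← 0.67·6.287 = 4.213
Arc 5: start y=0.000, vy=4.213 → t=0.843, apex=0.887, x_land=133.952, impact vy=-4.213
  bounce: vy ← 0.67·4.213 = 2.822

1 2.929 21.851 40.413
2 2.801 9.809 79.071
3 1.877 4.403 104.972
4 1.257 1.977 122.325
5 0.843 0.887 133.952
final: 133.952 2.822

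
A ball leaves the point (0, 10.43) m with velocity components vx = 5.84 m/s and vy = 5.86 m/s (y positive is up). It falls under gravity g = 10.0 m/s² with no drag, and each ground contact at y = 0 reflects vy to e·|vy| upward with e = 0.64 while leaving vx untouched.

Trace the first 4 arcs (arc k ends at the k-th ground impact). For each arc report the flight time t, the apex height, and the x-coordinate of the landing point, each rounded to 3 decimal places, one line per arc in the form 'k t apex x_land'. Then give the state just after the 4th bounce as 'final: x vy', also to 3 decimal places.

1 2.145 12.147 12.525
2 1.995 4.975 24.176
3 1.277 2.038 31.633
4 0.817 0.835 36.405
final: 36.405 2.615

Arc 1: start y=10.430, vy=5.860 → t=2.145, apex=12.147, x_land=12.525, impact vy=-15.587
  bounce: vy ← 0.64·15.587 = 9.975
Arc 2: start y=0.000, vy=9.975 → t=1.995, apex=4.975, x_land=24.176, impact vy=-9.975
  bounce: vy ← 0.64·9.975 = 6.384
Arc 3: start y=0.000, vy=6.384 → t=1.277, apex=2.038, x_land=31.633, impact vy=-6.384
  bounce: vy ← 0.64·6.384 = 4.086
Arc 4: start y=0.000, vy=4.086 → t=0.817, apex=0.835, x_land=36.405, impact vy=-4.086
  bounce: vy ← 0.64·4.086 = 2.615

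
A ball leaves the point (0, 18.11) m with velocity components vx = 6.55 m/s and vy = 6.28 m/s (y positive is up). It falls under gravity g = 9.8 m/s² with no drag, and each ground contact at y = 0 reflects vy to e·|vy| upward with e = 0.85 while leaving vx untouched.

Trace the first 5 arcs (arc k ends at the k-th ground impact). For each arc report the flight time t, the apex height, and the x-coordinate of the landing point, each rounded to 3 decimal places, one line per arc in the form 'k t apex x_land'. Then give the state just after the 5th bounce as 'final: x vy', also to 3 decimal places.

1 2.667 20.122 17.471
2 3.445 14.538 40.035
3 2.928 10.504 59.215
4 2.489 7.589 75.518
5 2.116 5.483 89.376
final: 89.376 8.812

Arc 1: start y=18.110, vy=6.280 → t=2.667, apex=20.122, x_land=17.471, impact vy=-19.859
  bounce: vy ← 0.85·19.859 = 16.880
Arc 2: start y=0.000, vy=16.880 → t=3.445, apex=14.538, x_land=40.035, impact vy=-16.880
  bounce: vy ← 0.85·16.880 = 14.348
Arc 3: start y=0.000, vy=14.348 → t=2.928, apex=10.504, x_land=59.215, impact vy=-14.348
  bounce: vy ← 0.85·14.348 = 12.196
Arc 4: start y=0.000, vy=12.196 → t=2.489, apex=7.589, x_land=75.518, impact vy=-12.196
  bounce: vy ← 0.85·12.196 = 10.367
Arc 5: start y=0.000, vy=10.367 → t=2.116, apex=5.483, x_land=89.376, impact vy=-10.367
  bounce: vy ← 0.85·10.367 = 8.812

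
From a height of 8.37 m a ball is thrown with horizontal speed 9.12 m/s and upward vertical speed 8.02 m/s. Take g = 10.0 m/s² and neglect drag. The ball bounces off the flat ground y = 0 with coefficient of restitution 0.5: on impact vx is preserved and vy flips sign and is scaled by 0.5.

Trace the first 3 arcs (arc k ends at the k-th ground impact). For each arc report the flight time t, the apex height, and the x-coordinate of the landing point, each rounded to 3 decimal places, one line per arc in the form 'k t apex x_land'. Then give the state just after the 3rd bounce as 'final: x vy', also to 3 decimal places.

1 2.324 11.586 21.197
2 1.522 2.897 35.080
3 0.761 0.724 42.021
final: 42.021 1.903

Arc 1: start y=8.370, vy=8.020 → t=2.324, apex=11.586, x_land=21.197, impact vy=-15.222
  bounce: vy ← 0.5·15.222 = 7.611
Arc 2: start y=0.000, vy=7.611 → t=1.522, apex=2.897, x_land=35.080, impact vy=-7.611
  bounce: vy ← 0.5·7.611 = 3.806
Arc 3: start y=0.000, vy=3.806 → t=0.761, apex=0.724, x_land=42.021, impact vy=-3.806
  bounce: vy ← 0.5·3.806 = 1.903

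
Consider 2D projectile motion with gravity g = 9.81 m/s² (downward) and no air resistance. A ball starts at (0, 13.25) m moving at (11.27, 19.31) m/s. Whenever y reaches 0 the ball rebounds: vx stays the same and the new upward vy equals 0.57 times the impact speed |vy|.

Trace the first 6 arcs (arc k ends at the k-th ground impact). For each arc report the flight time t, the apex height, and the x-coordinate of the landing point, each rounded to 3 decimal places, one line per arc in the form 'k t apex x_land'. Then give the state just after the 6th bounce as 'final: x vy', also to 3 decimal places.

Arc 1: start y=13.250, vy=19.310 → t=4.533, apex=32.255, x_land=51.084, impact vy=-25.156
  bounce: vy ← 0.57·25.156 = 14.339
Arc 2: start y=0.000, vy=14.339 → t=2.923, apex=10.480, x_land=84.030, impact vy=-14.339
  bounce: vy ← 0.57·14.339 = 8.173
Arc 3: start y=0.000, vy=8.173 → t=1.666, apex=3.405, x_land=102.810, impact vy=-8.173
  bounce: vy ← 0.57·8.173 = 4.659
Arc 4: start y=0.000, vy=4.659 → t=0.950, apex=1.106, x_land=113.514, impact vy=-4.659
  bounce: vy ← 0.57·4.659 = 2.656
Arc 5: start y=0.000, vy=2.656 → t=0.541, apex=0.359, x_land=119.616, impact vy=-2.656
  bounce: vy ← 0.57·2.656 = 1.514
Arc 6: start y=0.000, vy=1.514 → t=0.309, apex=0.117, x_land=123.093, impact vy=-1.514
  bounce: vy ← 0.57·1.514 = 0.863

1 4.533 32.255 51.084
2 2.923 10.480 84.030
3 1.666 3.405 102.810
4 0.950 1.106 113.514
5 0.541 0.359 119.616
6 0.309 0.117 123.093
final: 123.093 0.863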